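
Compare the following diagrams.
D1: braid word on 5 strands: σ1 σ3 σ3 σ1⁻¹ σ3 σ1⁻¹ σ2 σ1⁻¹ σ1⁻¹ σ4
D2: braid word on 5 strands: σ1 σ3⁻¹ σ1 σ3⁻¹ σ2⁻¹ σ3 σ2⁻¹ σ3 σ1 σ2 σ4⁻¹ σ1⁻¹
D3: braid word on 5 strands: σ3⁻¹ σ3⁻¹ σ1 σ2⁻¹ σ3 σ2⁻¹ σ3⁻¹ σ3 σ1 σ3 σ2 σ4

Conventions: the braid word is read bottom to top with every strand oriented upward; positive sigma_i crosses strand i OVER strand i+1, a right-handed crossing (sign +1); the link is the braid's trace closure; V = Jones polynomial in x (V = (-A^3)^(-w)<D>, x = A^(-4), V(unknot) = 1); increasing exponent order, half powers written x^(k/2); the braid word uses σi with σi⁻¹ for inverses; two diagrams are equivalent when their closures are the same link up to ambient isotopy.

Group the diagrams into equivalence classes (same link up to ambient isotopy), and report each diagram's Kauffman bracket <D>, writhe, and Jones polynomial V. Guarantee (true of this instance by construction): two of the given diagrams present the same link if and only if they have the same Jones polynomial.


classes: {D1} | {D2, D3}
V(D1) = -x^-3 + x^-2 - x^-1 + 3 - x + x^2 - x^3  [10 crossings, <D> = -A^-6 + A^-2 - A^2 + 3A^6 - A^10 + A^14 - A^18, w = +2]
D2 (bracket -A^-12 + 2A^-8 - 2A^-4 + 3 - 2A^4 + 2A^8 - A^12; 12 crossings at w = 0): V = -x^-3 + 2x^-2 - 2x^-1 + 3 - 2x + 2x^2 - x^3
V(D3) = -x^-3 + 2x^-2 - 2x^-1 + 3 - 2x + 2x^2 - x^3  [12 crossings, <D> = -A^-6 + 2A^-2 - 2A^2 + 3A^6 - 2A^10 + 2A^14 - A^18, w = +2]
note: comparing 3 Jones polynomials yields 2 groups


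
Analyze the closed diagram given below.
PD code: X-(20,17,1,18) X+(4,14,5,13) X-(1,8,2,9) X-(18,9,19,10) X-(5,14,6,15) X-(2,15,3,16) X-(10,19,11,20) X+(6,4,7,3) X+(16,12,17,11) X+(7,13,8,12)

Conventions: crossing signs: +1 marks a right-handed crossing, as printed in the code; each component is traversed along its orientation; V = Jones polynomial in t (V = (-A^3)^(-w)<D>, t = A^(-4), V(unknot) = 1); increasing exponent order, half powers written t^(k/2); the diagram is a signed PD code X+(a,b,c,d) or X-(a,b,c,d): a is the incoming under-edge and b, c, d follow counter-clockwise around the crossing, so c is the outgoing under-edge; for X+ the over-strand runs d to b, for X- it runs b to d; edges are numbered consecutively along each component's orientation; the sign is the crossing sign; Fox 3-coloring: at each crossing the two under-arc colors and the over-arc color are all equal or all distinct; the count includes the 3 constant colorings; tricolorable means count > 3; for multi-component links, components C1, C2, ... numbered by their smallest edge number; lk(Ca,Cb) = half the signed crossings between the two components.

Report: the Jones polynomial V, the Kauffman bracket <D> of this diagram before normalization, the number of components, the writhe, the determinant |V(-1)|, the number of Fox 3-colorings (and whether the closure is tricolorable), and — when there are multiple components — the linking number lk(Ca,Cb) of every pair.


V(t) = -t^-4 + t^-3 + t^-1
bracket: A^-2 + A^6 - A^10, w = -2
1 component, writhe -2, over 10 crossings
det 3, colorings 9 of 3^10 — tricolorable
observation: w = -2 shifts under R1 moves; the (-A^3)^(2) factor cancels that in V


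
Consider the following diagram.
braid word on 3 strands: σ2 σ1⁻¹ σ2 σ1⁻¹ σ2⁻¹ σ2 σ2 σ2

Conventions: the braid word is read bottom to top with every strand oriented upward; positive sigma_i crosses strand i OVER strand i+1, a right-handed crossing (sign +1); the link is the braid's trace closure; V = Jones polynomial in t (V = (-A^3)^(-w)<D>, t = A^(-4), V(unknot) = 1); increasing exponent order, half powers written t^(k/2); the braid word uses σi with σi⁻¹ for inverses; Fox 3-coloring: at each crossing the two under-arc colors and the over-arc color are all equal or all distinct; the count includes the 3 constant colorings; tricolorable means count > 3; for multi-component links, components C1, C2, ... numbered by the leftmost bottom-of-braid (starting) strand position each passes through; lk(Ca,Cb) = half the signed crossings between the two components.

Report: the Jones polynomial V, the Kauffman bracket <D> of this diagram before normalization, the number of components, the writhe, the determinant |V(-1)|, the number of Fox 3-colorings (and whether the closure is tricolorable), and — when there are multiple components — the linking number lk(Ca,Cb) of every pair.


V = t^-1 - 1 + 2t - 2t^2 + 2t^3 - 2t^4 + t^5
<D> = A^-14 - 2A^-10 + 2A^-6 - 2A^-2 + 2A^2 - A^6 + A^10 (w = +2)
1 component over 8 crossings, w = +2
3 Fox colorings among 3^8, |V(-1)| = 11: not tricolorable
why: w = +2 (over 8 crossings) is diagram-only; (-A^3)^(-2) removes it from V


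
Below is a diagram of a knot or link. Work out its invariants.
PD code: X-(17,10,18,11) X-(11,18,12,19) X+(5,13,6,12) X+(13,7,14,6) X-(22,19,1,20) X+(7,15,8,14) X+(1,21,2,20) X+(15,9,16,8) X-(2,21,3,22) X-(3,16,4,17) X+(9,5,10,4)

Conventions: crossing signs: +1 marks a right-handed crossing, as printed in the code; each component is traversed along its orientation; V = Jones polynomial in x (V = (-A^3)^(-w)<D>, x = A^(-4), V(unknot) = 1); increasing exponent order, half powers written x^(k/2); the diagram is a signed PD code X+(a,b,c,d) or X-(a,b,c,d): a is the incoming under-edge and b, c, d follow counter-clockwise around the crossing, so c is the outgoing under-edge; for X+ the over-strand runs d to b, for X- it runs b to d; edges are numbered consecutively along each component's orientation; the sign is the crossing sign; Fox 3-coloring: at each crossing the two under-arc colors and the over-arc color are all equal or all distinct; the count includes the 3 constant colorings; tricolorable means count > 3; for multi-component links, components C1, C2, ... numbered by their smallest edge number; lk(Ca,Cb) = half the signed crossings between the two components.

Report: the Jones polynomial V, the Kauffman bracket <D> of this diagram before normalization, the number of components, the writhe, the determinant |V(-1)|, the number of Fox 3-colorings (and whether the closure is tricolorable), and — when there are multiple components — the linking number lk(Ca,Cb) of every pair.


V = -x^-2 + 2x^-1 - 2 + 4x - 4x^2 + 4x^3 - 3x^4 + 2x^5 - x^6
<D> = A^-21 - 2A^-17 + 3A^-13 - 4A^-9 + 4A^-5 - 4A^-1 + 2A^3 - 2A^7 + A^11 (w = +1)
1 component over 11 crossings, w = +1
3 Fox colorings among 3^11, |V(-1)| = 23: not tricolorable
why: w = +1 (over 11 crossings) is diagram-only; (-A^3)^(-1) removes it from V


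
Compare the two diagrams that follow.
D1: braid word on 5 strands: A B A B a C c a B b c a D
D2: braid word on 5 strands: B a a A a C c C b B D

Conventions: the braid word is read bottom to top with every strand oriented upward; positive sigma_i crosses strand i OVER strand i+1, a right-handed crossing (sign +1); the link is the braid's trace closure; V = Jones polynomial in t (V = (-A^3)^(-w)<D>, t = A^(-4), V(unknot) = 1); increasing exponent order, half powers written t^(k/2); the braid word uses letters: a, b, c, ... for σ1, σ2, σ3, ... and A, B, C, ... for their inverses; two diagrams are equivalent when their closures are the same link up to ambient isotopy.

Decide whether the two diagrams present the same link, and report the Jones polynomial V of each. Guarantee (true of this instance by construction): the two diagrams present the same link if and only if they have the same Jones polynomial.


equivalent: no
D1 (bracket A^-5 + A^-1; 13 crossings at w = -1): V = -t^(-1/2) - t^(1/2)
V(D2) = -t^(1/2) - t^(5/2)  (w -1, c 11, <D> = A^-13 + A^-5)
key observation: comparing 2 Jones polynomials yields 2 groups


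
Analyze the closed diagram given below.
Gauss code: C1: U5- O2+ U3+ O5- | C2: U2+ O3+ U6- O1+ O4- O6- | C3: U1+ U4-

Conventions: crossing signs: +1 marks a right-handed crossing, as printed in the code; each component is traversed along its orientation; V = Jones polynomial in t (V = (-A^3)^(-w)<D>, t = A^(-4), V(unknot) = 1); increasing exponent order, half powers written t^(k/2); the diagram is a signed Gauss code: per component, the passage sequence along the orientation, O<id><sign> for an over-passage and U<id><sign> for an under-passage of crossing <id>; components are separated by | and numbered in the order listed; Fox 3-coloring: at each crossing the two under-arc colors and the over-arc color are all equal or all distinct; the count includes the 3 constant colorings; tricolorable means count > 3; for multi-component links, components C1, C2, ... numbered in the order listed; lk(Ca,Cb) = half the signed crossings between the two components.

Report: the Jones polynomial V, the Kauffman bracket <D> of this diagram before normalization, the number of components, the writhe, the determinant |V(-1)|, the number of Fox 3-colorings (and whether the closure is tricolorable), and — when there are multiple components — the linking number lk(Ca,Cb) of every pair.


V = 1 + t + t^2 + t^3
<D> = A^-12 + A^-8 + A^-4 + 1 (w = 0)
3 components over 6 crossings, w = 0
lk(C1,C2): +1
lk(C1,C3) = 0
linking number lk(C2,C3) = 0
9 Fox colorings among 3^6, |V(-1)| = 0: tricolorable
why: the span of V is 3, within the link bound 6 + 3 - 1


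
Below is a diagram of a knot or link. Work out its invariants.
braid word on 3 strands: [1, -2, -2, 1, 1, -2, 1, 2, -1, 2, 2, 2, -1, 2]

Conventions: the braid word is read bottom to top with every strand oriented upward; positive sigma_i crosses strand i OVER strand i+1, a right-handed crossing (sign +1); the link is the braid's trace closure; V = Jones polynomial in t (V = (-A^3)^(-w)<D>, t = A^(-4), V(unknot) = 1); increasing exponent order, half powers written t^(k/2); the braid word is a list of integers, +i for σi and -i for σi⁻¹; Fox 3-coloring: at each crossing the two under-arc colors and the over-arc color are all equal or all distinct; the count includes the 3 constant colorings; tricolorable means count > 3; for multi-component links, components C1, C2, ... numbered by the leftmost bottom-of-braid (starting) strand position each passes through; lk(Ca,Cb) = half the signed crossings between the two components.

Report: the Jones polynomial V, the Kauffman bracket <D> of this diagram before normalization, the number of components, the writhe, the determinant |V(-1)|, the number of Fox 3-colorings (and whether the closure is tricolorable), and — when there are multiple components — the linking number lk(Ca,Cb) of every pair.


V(t) = -t^-2 + 2t^-1 - 5 + 10t - 13t^2 + 17t^3 - 17t^4 + 16t^5 - 13t^6 + 9t^7 - 5t^8 + 2t^9 - t^10
bracket: -A^-28 + 2A^-24 - 5A^-20 + 9A^-16 - 13A^-12 + 16A^-8 - 17A^-4 + 17 - 13A^4 + 10A^8 - 5A^12 + 2A^16 - A^20, w = +4
1 component, writhe +4, over 14 crossings
det 111, colorings 9 of 3^14 — tricolorable
observation: det 111 = |V(-1)|; divisible by 3, so tricolorable


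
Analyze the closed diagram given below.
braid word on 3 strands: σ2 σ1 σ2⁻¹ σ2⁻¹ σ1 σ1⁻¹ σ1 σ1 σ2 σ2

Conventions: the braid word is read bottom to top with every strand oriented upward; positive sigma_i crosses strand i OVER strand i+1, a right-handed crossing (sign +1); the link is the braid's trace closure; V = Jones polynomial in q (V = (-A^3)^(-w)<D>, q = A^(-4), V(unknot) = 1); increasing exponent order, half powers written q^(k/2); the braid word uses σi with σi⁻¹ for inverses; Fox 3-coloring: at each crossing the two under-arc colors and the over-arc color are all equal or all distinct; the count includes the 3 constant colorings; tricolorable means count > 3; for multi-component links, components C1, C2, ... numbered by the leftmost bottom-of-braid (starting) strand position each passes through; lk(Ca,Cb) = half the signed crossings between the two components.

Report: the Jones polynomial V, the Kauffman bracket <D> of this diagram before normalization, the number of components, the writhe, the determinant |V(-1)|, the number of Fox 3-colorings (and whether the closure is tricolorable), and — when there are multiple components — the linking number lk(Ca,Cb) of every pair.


Jones polynomial: V(q) = 2q - 2q^2 + 3q^3 - 3q^4 + 2q^5 - 2q^6 + q^7
<D> = A^-16 - 2A^-12 + 2A^-8 - 3A^-4 + 3 - 2A^4 + 2A^8; writhe +4
components 1, writhe +4 (10 crossings)
3-colorings: 9 of 3^10, det 15 — tricolorable
note: V spans 6 powers of q: at least 6 crossings in any diagram


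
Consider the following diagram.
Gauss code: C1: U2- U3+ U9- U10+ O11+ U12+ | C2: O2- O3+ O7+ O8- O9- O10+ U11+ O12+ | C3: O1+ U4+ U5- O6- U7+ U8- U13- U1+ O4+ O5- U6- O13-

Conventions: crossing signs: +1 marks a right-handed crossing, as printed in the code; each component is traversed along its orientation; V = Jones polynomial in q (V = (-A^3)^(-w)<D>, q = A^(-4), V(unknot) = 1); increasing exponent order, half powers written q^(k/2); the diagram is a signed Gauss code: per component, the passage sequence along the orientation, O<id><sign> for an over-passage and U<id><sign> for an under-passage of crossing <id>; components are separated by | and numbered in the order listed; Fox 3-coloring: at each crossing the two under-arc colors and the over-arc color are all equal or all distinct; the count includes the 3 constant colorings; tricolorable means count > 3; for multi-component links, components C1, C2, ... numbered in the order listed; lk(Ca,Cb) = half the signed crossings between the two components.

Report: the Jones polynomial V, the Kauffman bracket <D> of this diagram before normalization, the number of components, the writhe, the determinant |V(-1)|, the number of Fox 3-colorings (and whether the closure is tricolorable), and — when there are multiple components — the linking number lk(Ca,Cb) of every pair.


V = 1 + q + q^2 + q^3
<D> = -A^-9 - A^-5 - A^-1 - A^3 (w = +1)
3 components over 13 crossings, w = +1
lk(C1,C2): +1
lk(C1,C3) = 0
linking number lk(C2,C3) = 0
9 Fox colorings among 3^13, |V(-1)| = 0: tricolorable
why: span 3 respects span(V) <= c + mu - 1 = 15 for this 3-component diagram


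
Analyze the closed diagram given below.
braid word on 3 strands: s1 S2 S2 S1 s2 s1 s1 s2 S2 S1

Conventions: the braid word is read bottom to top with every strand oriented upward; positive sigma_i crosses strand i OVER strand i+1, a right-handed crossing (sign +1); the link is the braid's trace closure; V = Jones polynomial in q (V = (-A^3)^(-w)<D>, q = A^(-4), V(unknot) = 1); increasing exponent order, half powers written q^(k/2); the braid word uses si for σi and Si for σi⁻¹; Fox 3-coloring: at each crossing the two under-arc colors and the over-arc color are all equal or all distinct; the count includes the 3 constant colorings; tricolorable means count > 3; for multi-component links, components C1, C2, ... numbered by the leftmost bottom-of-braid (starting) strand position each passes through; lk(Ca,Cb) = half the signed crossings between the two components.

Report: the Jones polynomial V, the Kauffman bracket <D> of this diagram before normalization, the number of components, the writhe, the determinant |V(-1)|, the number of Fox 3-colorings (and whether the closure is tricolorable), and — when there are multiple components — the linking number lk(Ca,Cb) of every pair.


V = q^-2 - q^-1 + 1 - q + q^2
<D> = A^-8 - A^-4 + 1 - A^4 + A^8 (w = 0)
1 component over 10 crossings, w = 0
3 Fox colorings among 3^10, |V(-1)| = 5: not tricolorable
why: the span of V is 4, forcing >= 4 crossings in any diagram


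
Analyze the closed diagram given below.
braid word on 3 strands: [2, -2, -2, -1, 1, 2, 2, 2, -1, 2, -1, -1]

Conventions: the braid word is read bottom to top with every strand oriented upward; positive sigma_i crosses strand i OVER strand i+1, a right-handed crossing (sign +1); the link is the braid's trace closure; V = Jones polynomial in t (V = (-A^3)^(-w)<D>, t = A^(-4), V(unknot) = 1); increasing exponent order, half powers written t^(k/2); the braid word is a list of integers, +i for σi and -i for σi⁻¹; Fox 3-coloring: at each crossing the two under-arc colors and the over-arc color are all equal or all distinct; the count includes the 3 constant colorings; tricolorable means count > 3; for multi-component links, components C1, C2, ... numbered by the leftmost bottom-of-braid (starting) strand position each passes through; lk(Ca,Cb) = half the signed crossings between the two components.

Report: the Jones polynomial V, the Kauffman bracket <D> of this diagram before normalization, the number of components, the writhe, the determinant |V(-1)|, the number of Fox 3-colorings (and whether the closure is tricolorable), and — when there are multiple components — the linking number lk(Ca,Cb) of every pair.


V(t) = -t^-3 + 2t^-2 - 2t^-1 + 3 - 2t + 2t^2 - t^3
bracket: -A^-12 + 2A^-8 - 2A^-4 + 3 - 2A^4 + 2A^8 - A^12, w = 0
1 component, writhe 0, over 12 crossings
det 13, colorings 3 of 3^12 — not tricolorable
observation: V spans 6 powers of t: at least 6 crossings in any diagram


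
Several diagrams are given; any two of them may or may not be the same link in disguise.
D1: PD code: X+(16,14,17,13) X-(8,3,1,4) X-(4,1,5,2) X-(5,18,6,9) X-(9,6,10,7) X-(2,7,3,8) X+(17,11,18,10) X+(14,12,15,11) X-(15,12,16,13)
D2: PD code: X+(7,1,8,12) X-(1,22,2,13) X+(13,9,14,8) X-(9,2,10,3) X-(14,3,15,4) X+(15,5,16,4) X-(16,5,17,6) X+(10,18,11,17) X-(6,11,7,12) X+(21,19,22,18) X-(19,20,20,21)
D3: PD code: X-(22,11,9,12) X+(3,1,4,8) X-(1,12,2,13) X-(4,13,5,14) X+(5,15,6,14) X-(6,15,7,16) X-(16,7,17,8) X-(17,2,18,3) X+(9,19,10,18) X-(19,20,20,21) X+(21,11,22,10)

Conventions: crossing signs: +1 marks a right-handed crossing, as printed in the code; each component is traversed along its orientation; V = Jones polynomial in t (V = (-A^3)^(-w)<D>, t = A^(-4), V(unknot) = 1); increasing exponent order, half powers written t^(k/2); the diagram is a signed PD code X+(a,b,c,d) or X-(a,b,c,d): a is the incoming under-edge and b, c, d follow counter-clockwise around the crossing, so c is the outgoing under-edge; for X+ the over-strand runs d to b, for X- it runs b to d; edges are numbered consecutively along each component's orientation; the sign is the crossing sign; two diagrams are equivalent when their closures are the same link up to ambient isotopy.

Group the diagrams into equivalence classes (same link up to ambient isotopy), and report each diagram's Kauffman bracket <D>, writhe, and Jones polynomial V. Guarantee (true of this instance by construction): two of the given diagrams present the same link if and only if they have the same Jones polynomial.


classes: {D1} | {D2} | {D3}
V(D1) = t^(-13/2) - t^(-11/2) + t^(-9/2) - 2t^(-7/2) - t^(-3/2)  [9 crossings, <D> = A^-3 + 2A^5 - A^9 + A^13 - A^17, w = -3]
V(D2) = -t^(-1/2) - t^(1/2)  [11 crossings, <D> = A^-5 + A^-1, w = -1]
D3 (bracket A^-7 - A^-3 + A + A^9; 11 crossings at w = -3): V = -t^(-9/2) - t^(-5/2) + t^(-3/2) - t^(-1/2)
note: comparing 3 Jones polynomials yields 3 groups


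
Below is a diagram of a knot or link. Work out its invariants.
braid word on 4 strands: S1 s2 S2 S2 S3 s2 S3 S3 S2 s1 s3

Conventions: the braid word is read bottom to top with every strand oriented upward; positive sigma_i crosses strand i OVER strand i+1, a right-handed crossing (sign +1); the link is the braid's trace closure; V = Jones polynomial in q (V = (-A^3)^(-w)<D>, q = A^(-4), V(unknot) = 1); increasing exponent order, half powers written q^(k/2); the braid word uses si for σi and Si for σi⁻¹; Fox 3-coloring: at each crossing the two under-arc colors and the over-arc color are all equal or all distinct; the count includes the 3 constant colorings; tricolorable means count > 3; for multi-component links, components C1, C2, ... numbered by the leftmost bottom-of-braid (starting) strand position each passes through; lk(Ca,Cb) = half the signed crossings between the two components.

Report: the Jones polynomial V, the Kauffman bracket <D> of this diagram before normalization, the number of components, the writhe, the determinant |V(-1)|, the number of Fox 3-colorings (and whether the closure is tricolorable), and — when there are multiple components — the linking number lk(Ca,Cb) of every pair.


V = -q^-6 + q^-3 + q^-2 + q^-1 + 2
<D> = -2A^-9 - A^-5 - A^-1 - A^3 + A^15 (w = -3)
3 components over 11 crossings, w = -3
lk(C1,C2): 0
lk(C1,C3) = 0
linking number lk(C2,C3) = 0
9 Fox colorings among 3^12, |V(-1)| = 0: tricolorable
why: the 3 component pairs carry total linking 0


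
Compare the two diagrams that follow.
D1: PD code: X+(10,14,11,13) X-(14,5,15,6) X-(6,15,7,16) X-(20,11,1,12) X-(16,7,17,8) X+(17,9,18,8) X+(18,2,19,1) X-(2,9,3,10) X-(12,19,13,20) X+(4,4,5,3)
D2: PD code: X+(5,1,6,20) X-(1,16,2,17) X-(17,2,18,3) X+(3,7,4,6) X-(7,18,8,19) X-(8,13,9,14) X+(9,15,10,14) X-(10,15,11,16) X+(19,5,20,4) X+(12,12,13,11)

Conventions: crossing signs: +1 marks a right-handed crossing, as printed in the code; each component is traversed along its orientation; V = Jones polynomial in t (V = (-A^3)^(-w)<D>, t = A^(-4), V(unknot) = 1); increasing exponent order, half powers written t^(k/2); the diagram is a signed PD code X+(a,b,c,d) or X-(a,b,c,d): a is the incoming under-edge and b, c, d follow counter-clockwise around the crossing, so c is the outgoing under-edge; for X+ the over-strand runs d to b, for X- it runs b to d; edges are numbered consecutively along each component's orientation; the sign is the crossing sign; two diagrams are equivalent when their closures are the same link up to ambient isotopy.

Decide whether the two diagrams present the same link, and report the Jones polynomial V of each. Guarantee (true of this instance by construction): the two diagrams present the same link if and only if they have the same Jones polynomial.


equivalent: no
V(D1) = -t^-6 + 2t^-5 - 3t^-4 + 4t^-3 - 3t^-2 + 3t^-1 - 2 + t  (w -2, c 10, <D> = A^-10 - 2A^-6 + 3A^-2 - 3A^2 + 4A^6 - 3A^10 + 2A^14 - A^18)
V(D2) = -t^-3 + 2t^-2 - 2t^-1 + 3 - 2t + 2t^2 - t^3  (w 0, c 10, <D> = -A^-12 + 2A^-8 - 2A^-4 + 3 - 2A^4 + 2A^8 - A^12)
why: 2 values of V(t) split the 2 diagrams


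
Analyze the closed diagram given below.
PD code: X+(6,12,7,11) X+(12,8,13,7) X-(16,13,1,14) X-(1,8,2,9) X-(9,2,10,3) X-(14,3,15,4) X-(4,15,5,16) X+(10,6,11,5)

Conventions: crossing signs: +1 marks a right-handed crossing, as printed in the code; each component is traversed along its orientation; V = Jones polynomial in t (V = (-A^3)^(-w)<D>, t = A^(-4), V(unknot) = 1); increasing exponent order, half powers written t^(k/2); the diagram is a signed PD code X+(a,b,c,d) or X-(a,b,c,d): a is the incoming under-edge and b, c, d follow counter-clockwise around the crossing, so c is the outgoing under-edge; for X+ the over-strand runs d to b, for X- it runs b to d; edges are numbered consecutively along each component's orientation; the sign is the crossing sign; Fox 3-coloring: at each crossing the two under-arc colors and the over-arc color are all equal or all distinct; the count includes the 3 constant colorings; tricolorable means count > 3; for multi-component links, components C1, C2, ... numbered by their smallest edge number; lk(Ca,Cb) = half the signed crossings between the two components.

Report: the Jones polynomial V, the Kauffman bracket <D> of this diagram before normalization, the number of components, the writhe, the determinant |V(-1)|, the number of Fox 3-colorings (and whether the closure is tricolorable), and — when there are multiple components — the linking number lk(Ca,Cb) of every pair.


Jones polynomial: V(t) = -t^-5 + t^-4 - t^-3 + 2t^-2 - t^-1 + 2 - t
<D> = -A^-10 + 2A^-6 - A^-2 + 2A^2 - A^6 + A^10 - A^14; writhe -2
components 1, writhe -2 (8 crossings)
3-colorings: 9 of 3^8, det 9 — tricolorable
note: |V(-1)| = 9: so tricolorable, since 3 divides 9


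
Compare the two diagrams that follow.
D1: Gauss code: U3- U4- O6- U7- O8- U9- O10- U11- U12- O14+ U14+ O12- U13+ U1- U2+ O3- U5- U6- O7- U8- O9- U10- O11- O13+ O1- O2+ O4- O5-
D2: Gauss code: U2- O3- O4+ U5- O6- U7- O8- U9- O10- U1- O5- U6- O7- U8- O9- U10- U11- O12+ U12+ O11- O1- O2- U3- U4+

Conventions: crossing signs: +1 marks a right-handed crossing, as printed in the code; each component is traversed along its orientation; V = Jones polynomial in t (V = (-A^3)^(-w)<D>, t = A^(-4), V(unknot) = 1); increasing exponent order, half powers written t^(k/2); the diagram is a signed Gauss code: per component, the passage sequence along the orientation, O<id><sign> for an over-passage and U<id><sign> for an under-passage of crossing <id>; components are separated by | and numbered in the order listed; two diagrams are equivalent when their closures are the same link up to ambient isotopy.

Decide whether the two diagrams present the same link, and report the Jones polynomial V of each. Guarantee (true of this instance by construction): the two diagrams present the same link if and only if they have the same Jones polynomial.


same link: yes
V(D1) = -t^-10 + t^-9 - t^-8 + t^-7 - t^-6 + t^-5 + t^-3  [14 crossings, <D> = A^-12 + A^-4 - 1 + A^4 - A^8 + A^12 - A^16, w = -8]
D2 (bracket A^-12 + A^-4 - 1 + A^4 - A^8 + A^12 - A^16; 12 crossings at w = -8): V = -t^-10 + t^-9 - t^-8 + t^-7 - t^-6 + t^-5 + t^-3
note: one V(t) for all 2 diagrams — one class (guaranteed)


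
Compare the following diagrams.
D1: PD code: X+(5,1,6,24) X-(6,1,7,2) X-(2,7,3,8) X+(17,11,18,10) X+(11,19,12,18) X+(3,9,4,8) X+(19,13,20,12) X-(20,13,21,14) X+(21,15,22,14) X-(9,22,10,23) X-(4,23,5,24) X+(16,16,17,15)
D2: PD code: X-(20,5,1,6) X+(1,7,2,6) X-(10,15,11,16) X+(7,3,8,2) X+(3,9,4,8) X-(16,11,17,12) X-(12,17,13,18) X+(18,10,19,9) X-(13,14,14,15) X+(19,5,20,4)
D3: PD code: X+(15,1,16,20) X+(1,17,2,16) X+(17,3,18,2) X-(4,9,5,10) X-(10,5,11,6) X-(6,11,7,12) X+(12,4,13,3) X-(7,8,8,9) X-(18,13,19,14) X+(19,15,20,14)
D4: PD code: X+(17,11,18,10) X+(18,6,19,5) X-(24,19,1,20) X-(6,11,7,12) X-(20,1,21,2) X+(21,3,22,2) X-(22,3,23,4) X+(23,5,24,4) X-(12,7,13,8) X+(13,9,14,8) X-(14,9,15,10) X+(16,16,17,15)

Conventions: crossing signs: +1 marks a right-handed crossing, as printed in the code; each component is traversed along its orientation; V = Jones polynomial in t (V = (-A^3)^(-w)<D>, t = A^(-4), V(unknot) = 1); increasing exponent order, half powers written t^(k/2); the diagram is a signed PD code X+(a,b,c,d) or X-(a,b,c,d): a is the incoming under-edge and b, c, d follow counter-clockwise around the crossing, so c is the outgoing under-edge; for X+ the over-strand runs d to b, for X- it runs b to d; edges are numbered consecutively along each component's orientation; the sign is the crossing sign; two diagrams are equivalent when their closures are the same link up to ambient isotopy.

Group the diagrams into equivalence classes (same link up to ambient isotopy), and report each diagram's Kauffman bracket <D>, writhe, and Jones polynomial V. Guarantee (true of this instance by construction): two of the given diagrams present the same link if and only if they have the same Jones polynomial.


grouping into links: {D1} | {D2, D3} | {D4}
V(D1) = t + t^3 - t^4  (w +2, c 12, <D> = -A^-10 + A^-6 + A^2)
V(D2) = -t^-3 + t^-2 - t^-1 + 3 - t + t^2 - t^3  [10 crossings, <D> = -A^-12 + A^-8 - A^-4 + 3 - A^4 + A^8 - A^12, w = 0]
D3 (bracket -A^-12 + A^-8 - A^-4 + 3 - A^4 + A^8 - A^12; 10 crossings at w = 0): V = -t^-3 + t^-2 - t^-1 + 3 - t + t^2 - t^3
V(D4) = 1  (w 0, c 12, <D> = 1)
why: comparing 4 Jones polynomials yields 3 groups


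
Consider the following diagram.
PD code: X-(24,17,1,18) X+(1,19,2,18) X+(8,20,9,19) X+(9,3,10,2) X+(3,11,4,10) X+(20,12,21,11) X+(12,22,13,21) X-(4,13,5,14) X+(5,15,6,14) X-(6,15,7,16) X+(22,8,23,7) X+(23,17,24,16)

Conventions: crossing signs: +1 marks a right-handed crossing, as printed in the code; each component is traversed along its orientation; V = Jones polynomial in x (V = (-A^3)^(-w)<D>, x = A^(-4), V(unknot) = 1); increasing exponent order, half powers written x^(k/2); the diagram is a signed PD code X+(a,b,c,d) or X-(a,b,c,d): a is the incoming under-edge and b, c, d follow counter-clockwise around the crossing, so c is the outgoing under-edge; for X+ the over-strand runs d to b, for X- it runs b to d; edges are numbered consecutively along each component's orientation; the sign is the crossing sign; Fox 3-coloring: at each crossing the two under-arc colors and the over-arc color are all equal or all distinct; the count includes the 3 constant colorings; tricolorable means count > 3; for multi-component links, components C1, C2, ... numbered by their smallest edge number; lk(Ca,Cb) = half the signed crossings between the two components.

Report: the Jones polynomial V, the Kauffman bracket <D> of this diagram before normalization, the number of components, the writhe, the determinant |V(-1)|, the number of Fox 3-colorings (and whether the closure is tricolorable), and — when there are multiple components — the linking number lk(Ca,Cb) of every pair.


Jones polynomial: V(x) = x^2 + 2x^4 - 2x^5 + x^6 - 2x^7 + x^8
<D> = A^-14 - 2A^-10 + A^-6 - 2A^-2 + 2A^2 + A^10; writhe +6
components 1, writhe +6 (12 crossings)
3-colorings: 27 of 3^12, det 9 — tricolorable
note: det 9 = |V(-1)|; divisible by 3, so tricolorable


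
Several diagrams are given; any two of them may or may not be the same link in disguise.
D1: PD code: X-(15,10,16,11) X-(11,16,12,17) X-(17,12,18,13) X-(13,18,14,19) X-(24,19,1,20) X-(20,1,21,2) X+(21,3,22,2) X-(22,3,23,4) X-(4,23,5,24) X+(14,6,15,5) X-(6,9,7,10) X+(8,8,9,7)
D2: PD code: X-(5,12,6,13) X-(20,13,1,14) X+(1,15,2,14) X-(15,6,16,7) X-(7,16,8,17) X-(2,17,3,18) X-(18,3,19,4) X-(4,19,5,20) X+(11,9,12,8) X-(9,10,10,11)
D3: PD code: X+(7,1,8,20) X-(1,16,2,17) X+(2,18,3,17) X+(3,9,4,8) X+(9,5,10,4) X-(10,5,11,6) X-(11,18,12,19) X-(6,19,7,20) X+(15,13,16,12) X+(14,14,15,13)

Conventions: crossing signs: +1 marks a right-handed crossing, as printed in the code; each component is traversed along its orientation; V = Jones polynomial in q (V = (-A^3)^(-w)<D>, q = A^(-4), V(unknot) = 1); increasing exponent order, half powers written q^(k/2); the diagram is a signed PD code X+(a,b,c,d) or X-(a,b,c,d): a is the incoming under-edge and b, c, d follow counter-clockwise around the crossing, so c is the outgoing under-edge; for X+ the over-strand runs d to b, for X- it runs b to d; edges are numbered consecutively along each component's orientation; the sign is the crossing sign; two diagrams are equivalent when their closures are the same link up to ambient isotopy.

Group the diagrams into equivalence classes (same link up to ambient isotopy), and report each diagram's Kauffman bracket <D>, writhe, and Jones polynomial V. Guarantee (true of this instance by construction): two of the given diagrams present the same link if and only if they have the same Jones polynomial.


equivalence classes: {D1, D2} | {D3}
D1 (bracket A^-10 + 2A^-2 - 2A^2 + A^6 - 2A^10 + A^14; 12 crossings at w = -6): V = q^-8 - 2q^-7 + q^-6 - 2q^-5 + 2q^-4 + q^-2
V(D2) = q^-8 - 2q^-7 + q^-6 - 2q^-5 + 2q^-4 + q^-2  (w -6, c 10, <D> = A^-10 + 2A^-2 - 2A^2 + A^6 - 2A^10 + A^14)
V(D3) = 1  [10 crossings, <D> = A^6, w = +2]
key observation: comparing 3 Jones polynomials yields 2 groups


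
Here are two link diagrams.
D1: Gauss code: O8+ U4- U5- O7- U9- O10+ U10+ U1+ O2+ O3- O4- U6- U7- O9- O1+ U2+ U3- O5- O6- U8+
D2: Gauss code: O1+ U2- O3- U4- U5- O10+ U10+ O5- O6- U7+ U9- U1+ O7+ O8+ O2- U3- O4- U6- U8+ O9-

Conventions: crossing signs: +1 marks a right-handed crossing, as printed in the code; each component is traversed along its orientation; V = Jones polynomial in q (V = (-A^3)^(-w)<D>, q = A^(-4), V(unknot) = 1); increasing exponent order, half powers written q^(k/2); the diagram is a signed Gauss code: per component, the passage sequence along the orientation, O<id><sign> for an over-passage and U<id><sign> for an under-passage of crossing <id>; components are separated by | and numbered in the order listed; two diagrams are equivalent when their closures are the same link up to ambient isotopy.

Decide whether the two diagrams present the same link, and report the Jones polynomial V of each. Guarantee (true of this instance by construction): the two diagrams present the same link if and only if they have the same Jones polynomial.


equivalent: yes
D1 (bracket A^-2 + A^6 - A^10; 10 crossings at w = -2): V = -q^-4 + q^-3 + q^-1
V(D2) = -q^-4 + q^-3 + q^-1  [10 crossings, <D> = A^-2 + A^6 - A^10, w = -2]
observation: Reidemeister moves carry D1 (10 crossings) to D2 (10)


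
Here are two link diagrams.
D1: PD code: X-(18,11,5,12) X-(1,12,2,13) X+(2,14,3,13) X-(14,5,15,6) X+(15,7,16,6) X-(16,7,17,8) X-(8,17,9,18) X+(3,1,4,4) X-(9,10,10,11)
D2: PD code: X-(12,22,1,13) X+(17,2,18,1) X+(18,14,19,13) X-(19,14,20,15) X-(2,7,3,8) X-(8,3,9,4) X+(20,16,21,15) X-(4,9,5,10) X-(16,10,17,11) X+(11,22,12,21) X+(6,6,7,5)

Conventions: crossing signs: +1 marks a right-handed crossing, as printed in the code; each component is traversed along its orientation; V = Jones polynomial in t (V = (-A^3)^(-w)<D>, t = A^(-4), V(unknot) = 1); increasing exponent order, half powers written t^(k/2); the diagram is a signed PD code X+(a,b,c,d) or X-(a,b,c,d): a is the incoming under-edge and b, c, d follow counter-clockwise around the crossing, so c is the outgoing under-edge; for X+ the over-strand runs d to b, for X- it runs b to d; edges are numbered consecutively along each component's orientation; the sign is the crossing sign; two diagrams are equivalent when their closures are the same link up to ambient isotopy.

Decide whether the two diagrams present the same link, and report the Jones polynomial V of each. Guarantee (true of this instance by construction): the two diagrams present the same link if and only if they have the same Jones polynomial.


equivalent: yes
D1 (bracket A^-7 + A^-3 + A - A^9; 9 crossings at w = -3): V = t^(-9/2) - t^(-5/2) - t^(-3/2) - t^(-1/2)
V(D2) = t^(-9/2) - t^(-5/2) - t^(-3/2) - t^(-1/2)  (w -1, c 11, <D> = A^-1 + A^3 + A^7 - A^15)
key observation: Reidemeister moves carry D1 (9 crossings) to D2 (11)


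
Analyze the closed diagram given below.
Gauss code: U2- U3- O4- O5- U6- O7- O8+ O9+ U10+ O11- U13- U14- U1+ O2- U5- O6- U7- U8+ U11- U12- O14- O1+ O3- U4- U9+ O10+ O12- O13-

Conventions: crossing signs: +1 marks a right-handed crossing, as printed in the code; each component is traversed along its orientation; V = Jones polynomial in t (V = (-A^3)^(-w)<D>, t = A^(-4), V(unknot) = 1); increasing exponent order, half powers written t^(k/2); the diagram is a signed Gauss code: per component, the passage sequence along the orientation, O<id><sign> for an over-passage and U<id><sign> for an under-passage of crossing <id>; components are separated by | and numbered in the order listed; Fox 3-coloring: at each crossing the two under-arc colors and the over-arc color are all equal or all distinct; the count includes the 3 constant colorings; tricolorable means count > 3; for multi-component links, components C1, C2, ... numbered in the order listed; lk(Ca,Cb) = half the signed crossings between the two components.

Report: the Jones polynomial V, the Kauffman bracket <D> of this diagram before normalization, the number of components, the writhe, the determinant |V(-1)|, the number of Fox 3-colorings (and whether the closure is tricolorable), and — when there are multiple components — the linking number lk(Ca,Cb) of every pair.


V(t) = t^-8 - 2t^-7 + t^-6 - 2t^-5 + 2t^-4 + t^-2
bracket: A^-10 + 2A^-2 - 2A^2 + A^6 - 2A^10 + A^14, w = -6
1 component, writhe -6, over 14 crossings
det 9, colorings 27 of 3^14 — tricolorable
observation: w = -6 (over 14 crossings) is diagram-only; (-A^3)^(6) removes it from V


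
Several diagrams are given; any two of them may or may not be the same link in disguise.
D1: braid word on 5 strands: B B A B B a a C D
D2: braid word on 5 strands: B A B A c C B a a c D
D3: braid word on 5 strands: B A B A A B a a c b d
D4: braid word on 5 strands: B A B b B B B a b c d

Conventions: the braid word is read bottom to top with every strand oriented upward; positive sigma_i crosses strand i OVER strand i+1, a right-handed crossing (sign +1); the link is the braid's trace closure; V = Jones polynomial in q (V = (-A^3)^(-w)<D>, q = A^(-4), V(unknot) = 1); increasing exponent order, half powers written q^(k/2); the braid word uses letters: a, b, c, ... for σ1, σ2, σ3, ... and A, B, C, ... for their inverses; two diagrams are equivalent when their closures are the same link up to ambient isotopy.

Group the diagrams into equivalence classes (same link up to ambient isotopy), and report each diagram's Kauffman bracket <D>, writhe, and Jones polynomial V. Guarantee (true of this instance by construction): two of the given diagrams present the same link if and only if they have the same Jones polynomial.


grouping into links: {D1, D2, D3} | {D4}
V(D1) = -q^(-9/2) - q^(-5/2) + q^(-3/2) - q^(-1/2)  (w -5, c 9, <D> = A^-13 - A^-9 + A^-5 + A^3)
V(D2) = -q^(-9/2) - q^(-5/2) + q^(-3/2) - q^(-1/2)  (w -3, c 11, <D> = A^-7 - A^-3 + A + A^9)
V(D3) = -q^(-9/2) - q^(-5/2) + q^(-3/2) - q^(-1/2)  [11 crossings, <D> = A^-1 - A^3 + A^7 + A^15, w = -1]
V(D4) = q^(-9/2) - q^(-5/2) - q^(-3/2) - q^(-1/2)  [11 crossings, <D> = A^-1 + A^3 + A^7 - A^15, w = -1]
why: 2 classes among 4 diagrams; unequal V(q) rules out equality


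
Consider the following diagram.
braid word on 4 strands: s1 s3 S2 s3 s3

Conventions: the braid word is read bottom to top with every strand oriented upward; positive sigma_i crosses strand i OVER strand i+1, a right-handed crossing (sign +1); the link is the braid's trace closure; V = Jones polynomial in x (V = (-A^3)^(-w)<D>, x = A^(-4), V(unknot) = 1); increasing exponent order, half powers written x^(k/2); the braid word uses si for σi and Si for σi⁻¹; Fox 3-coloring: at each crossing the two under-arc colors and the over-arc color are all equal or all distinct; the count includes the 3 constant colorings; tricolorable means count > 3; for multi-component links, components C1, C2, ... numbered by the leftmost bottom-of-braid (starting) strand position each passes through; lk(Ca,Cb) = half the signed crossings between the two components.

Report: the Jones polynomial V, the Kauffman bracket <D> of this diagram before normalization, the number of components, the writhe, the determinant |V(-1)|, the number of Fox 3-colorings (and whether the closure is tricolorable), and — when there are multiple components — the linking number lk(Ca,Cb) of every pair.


V(x) = x + x^3 - x^4
bracket: A^-7 - A^-3 - A^5, w = +3
1 component, writhe +3, over 5 crossings
det 3, colorings 9 of 3^5 — tricolorable
observation: V spans 3 powers of x: at least 3 crossings in any diagram


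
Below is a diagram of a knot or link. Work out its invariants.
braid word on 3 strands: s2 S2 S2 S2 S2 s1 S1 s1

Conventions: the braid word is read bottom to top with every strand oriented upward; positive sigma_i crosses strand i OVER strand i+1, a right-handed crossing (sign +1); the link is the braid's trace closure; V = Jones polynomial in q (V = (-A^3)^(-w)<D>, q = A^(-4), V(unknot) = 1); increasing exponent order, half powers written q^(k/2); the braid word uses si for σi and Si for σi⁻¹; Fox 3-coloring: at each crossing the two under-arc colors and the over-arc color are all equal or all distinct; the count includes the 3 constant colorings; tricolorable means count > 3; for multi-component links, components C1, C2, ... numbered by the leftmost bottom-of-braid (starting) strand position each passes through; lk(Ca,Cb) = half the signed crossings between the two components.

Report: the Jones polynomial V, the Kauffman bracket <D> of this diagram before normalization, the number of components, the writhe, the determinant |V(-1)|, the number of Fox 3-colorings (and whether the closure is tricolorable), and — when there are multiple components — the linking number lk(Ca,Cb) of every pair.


V(q) = -q^-4 + q^-3 + q^-1
bracket: A^-2 + A^6 - A^10, w = -2
1 component, writhe -2, over 8 crossings
det 3, colorings 9 of 3^8 — tricolorable
observation: free reduction leaves σ2⁻¹ σ2⁻¹ σ2⁻¹ σ1 of the original 8 letters


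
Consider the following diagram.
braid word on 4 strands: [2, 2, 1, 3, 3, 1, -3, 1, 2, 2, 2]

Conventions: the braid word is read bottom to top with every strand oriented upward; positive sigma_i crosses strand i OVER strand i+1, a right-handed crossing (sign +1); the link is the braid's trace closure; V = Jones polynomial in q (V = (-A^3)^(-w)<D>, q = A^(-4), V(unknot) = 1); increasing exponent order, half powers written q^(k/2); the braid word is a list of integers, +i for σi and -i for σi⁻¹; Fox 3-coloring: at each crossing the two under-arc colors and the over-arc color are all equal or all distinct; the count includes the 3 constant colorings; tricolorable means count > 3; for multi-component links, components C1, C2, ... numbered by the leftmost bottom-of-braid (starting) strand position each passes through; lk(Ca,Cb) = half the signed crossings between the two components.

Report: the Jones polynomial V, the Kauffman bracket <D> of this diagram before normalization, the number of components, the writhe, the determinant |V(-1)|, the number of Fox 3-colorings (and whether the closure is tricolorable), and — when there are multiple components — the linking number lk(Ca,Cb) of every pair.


Jones polynomial: V(q) = q^3 + 2q^5 - 2q^6 + 2q^7 - 3q^8 + 2q^9 - 2q^10 + q^11
<D> = -A^-17 + 2A^-13 - 2A^-9 + 3A^-5 - 2A^-1 + 2A^3 - 2A^7 - A^15; writhe +9
components 1, writhe +9 (11 crossings)
3-colorings: 9 of 3^11, det 15 — tricolorable
note: the span of V is 8, forcing >= 8 crossings in any diagram
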